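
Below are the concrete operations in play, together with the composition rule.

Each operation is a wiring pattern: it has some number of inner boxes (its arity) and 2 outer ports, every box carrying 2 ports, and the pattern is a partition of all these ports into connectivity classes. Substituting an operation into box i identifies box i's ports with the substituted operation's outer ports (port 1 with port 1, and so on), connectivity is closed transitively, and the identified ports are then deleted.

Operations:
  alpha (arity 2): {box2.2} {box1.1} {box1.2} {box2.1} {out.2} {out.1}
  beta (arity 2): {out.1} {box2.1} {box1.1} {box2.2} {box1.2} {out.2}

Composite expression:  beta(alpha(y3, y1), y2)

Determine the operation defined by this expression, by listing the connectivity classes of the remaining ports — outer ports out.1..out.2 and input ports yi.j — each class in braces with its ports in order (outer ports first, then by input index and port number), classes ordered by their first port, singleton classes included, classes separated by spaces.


{out.1} {out.2} {y1.1} {y1.2} {y2.1} {y2.2} {y3.1} {y3.2}

Reachability decides: close wires over beta-identified ports.
composing alpha on (y3, y1), with out.j its own outer ports: {out.1} {out.2} {y1.1} {y1.2} {y3.1} {y3.2}
composing beta on (y3, y1, y2), with out.j its own outer ports: {out.1} {out.2} {y1.1} {y1.2} {y2.1} {y2.2} {y3.1} {y3.2}


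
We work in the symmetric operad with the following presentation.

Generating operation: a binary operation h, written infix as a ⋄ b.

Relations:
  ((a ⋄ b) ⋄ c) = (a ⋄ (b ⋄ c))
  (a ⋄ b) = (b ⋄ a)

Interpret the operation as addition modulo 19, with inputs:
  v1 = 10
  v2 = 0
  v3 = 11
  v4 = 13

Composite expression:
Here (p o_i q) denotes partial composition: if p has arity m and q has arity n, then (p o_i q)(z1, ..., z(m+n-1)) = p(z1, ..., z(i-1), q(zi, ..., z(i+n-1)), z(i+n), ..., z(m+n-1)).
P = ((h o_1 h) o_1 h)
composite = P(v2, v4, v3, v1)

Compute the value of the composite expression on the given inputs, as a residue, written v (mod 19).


15 (mod 19)


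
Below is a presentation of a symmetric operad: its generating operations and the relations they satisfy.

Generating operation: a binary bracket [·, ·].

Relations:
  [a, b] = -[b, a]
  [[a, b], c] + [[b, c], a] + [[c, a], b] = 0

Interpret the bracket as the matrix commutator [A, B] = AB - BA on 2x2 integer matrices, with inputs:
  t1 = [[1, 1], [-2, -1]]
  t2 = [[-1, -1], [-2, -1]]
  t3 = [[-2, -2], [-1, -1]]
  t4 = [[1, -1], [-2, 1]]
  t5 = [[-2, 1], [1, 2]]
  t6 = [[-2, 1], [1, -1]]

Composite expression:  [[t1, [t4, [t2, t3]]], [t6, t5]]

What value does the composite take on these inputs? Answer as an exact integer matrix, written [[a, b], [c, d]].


[[36, 0], [0, -36]]

[t2, t3] = [[-3, -1], [2, 3]]
[t4, [t2, t3]] = [[-4, -6], [12, 4]]
[t1, [t4, [t2, t3]]] = [[0, -4], [-8, 0]]
[t6, t5] = [[0, 3], [-3, 0]]
[[t1, [t4, [t2, t3]]], [t6, t5]] = [[36, 0], [0, -36]]


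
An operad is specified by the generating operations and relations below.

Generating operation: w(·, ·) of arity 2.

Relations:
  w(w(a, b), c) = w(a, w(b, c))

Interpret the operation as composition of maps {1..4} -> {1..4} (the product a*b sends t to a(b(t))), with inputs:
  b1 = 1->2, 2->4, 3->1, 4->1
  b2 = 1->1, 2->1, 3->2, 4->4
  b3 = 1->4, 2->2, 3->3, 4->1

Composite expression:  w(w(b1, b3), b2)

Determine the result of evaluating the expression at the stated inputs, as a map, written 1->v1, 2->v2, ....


1->1, 2->1, 3->4, 4->2

w(b1, b3) = 1->1, 2->4, 3->1, 4->2
w(w(b1, b3), b2) = 1->1, 2->1, 3->4, 4->2


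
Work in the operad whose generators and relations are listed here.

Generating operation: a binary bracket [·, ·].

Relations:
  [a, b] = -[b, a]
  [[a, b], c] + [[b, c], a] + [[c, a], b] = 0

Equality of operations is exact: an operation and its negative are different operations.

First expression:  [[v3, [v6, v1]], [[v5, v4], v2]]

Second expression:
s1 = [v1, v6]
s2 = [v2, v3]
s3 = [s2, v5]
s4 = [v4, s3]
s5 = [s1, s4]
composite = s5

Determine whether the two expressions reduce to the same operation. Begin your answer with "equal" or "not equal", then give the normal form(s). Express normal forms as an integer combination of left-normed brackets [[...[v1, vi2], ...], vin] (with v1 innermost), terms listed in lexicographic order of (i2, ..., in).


not equal: they reduce to [[[[[v1, v6], v3], v2], v4], v5] - [[[[[v1, v6], v3], v2], v5], v4] - [[[[[v1, v6], v3], v4], v5], v2] + [[[[[v1, v6], v3], v5], v4], v2] and -[[[[[v1, v6], v2], v3], v5], v4] + [[[[[v1, v6], v3], v2], v5], v4] + [[[[[v1, v6], v4], v2], v3], v5] - [[[[[v1, v6], v4], v3], v2], v5] - [[[[[v1, v6], v4], v5], v2], v3] + [[[[[v1, v6], v4], v5], v3], v2] + [[[[[v1, v6], v5], v2], v3], v4] - [[[[[v1, v6], v5], v3], v2], v4]

The first expression, normalized: [[[[[v1, v6], v3], v2], v4], v5] - [[[[[v1, v6], v3], v2], v5], v4] - [[[[[v1, v6], v3], v4], v5], v2] + [[[[[v1, v6], v3], v5], v4], v2]
The second expression, normalized: -[[[[[v1, v6], v2], v3], v5], v4] + [[[[[v1, v6], v3], v2], v5], v4] + [[[[[v1, v6], v4], v2], v3], v5] - [[[[[v1, v6], v4], v3], v2], v5] - [[[[[v1, v6], v4], v5], v2], v3] + [[[[[v1, v6], v4], v5], v3], v2] + [[[[[v1, v6], v5], v2], v3], v4] - [[[[[v1, v6], v5], v3], v2], v4]
Distinct normal forms: not equal.


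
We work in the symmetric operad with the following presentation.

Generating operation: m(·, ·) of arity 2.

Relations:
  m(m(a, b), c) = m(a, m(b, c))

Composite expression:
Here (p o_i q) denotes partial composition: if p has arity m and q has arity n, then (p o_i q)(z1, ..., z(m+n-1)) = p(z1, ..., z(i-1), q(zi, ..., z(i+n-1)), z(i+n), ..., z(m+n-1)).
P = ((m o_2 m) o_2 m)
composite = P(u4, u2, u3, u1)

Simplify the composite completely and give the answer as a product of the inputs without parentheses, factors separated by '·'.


u4 · u2 · u3 · u1

Every regrouping of m is equal, so read the u-inputs in written order.
m(u2, u3) linearizes to u2 · u3
m(m(u2, u3), u1) linearizes to u2 · u3 · u1
m(u4, m(m(u2, u3), u1)) linearizes to u4 · u2 · u3 · u1


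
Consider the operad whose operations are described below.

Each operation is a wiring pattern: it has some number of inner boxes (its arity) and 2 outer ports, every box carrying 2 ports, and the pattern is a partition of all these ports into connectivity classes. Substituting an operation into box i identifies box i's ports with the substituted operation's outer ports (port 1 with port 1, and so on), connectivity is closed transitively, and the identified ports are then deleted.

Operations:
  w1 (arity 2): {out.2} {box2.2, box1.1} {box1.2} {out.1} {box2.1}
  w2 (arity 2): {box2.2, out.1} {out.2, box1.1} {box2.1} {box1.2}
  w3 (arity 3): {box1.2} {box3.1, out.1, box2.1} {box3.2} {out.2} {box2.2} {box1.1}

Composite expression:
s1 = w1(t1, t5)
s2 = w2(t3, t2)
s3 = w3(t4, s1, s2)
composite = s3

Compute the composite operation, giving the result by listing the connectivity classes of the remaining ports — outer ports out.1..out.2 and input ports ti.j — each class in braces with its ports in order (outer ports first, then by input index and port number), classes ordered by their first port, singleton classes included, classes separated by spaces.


{out.1, t2.2} {out.2} {t1.1, t5.2} {t1.2} {t2.1} {t3.1} {t3.2} {t4.1} {t4.2} {t5.1}


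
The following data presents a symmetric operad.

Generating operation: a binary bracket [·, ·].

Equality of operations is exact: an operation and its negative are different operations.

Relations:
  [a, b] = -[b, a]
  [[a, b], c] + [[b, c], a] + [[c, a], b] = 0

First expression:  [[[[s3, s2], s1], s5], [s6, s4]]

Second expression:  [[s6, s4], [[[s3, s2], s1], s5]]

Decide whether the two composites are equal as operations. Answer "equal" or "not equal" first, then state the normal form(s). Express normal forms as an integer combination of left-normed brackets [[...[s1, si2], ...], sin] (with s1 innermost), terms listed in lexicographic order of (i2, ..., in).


In normal form, the first expression is -[[[[[s1, s2], s3], s5], s4], s6] + [[[[[s1, s2], s3], s5], s6], s4] + [[[[[s1, s3], s2], s5], s4], s6] - [[[[[s1, s3], s2], s5], s6], s4]
In normal form, the second expression is [[[[[s1, s2], s3], s5], s4], s6] - [[[[[s1, s2], s3], s5], s6], s4] - [[[[[s1, s3], s2], s5], s4], s6] + [[[[[s1, s3], s2], s5], s6], s4]
No match — not equal.

not equal; the first gives -[[[[[s1, s2], s3], s5], s4], s6] + [[[[[s1, s2], s3], s5], s6], s4] + [[[[[s1, s3], s2], s5], s4], s6] - [[[[[s1, s3], s2], s5], s6], s4] and the second [[[[[s1, s2], s3], s5], s4], s6] - [[[[[s1, s2], s3], s5], s6], s4] - [[[[[s1, s3], s2], s5], s4], s6] + [[[[[s1, s3], s2], s5], s6], s4]


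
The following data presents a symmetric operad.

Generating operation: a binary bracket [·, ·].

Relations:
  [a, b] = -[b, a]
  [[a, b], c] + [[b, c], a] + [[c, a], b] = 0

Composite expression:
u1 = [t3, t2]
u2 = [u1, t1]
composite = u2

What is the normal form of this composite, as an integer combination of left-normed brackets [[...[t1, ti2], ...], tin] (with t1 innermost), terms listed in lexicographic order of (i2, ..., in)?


[[t1, t2], t3] - [[t1, t3], t2]

Left-normed coefficients sit on the t1-initial expansion words.
Composite bracket: [[t3, t2], t1]
Full expansion: 4 signed words from ab - ba (2^2 = 4).
Words beginning with t1 determine it all:
  t1t2t3 (sign +1) contributes +[[t1, t2], t3]
  t1t3t2 (sign -1) contributes -[[t1, t3], t2]


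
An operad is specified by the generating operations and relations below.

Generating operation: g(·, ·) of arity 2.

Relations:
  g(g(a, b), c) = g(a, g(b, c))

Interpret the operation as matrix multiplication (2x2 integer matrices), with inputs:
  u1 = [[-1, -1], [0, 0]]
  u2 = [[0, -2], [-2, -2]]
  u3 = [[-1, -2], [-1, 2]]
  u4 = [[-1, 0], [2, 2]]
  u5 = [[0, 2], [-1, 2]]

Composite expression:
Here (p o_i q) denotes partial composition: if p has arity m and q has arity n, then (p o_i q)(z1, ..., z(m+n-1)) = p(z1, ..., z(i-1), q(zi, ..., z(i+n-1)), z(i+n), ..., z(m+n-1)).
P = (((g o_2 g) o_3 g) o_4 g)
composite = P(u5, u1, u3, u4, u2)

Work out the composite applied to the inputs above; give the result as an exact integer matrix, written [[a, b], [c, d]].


g(u4, u2) = [[0, 2], [-4, -8]]
g(u3, g(u4, u2)) = [[8, 14], [-8, -18]]
g(u1, g(u3, g(u4, u2))) = [[0, 4], [0, 0]]
g(u5, g(u1, g(u3, g(u4, u2)))) = [[0, 0], [0, -4]]

[[0, 0], [0, -4]]


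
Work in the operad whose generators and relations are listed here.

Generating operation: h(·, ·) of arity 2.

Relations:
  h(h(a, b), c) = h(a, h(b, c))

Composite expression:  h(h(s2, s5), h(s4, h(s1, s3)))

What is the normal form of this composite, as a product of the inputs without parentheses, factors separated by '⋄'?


s2 ⋄ s5 ⋄ s4 ⋄ s1 ⋄ s3

All parenthesizations of h agree; list the s-inputs left to right.
h(s2, s5) collapses to s2 ⋄ s5
h(s1, s3) collapses to s1 ⋄ s3
h(s4, h(s1, s3)) collapses to s4 ⋄ s1 ⋄ s3
h(h(s2, s5), h(s4, h(s1, s3))) collapses to s2 ⋄ s5 ⋄ s4 ⋄ s1 ⋄ s3


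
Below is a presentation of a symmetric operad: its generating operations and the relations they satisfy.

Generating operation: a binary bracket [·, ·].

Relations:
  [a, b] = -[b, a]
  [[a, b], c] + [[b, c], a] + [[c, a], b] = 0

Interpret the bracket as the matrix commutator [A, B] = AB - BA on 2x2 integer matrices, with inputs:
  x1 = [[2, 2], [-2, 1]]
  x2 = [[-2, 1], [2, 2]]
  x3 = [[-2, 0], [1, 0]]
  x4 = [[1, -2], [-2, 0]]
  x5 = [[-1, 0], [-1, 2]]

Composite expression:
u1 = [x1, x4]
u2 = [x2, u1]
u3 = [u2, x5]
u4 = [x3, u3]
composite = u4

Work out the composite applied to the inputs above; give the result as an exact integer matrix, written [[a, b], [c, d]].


[[-96, -192], [160, 96]]

[x1, x4] = [[-8, -4], [0, 8]]
[x2, [x1, x4]] = [[8, 32], [-32, -8]]
[[x2, [x1, x4]], x5] = [[-32, 96], [112, 32]]
[x3, [[x2, [x1, x4]], x5]] = [[-96, -192], [160, 96]]


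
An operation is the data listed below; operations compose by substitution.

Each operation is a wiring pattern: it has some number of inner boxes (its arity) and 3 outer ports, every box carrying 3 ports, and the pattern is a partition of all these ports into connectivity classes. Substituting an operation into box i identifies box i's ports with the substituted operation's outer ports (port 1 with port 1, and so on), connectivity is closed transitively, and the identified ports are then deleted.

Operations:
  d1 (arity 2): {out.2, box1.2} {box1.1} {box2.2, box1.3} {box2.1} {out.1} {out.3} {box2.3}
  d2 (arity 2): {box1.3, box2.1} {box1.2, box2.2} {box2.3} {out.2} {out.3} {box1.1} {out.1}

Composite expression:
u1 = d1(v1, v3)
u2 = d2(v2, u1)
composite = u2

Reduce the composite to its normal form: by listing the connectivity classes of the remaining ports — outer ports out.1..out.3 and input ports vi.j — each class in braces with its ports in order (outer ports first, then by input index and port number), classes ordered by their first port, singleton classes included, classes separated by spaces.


{out.1} {out.2} {out.3} {v1.1} {v1.2, v2.2} {v1.3, v3.2} {v2.1} {v2.3} {v3.1} {v3.3}

Two ports join when wires chain via d2-identified ports.
through d1, on inputs (v1, v3): {out.1} {out.2, v1.2} {out.3} {v1.1} {v1.3, v3.2} {v3.1} {v3.3} (out.j = stage outer ports)
through d2, on inputs (v2, v1, v3): {out.1} {out.2} {out.3} {v1.1} {v1.2, v2.2} {v1.3, v3.2} {v2.1} {v2.3} {v3.1} {v3.3} (out.j = stage outer ports)


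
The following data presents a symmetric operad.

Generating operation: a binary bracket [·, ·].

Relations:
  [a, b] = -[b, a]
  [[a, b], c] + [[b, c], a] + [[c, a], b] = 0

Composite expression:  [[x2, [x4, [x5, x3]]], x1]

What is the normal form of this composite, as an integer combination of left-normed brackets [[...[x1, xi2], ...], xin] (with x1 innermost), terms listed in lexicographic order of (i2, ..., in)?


-[[[[x1, x2], x3], x5], x4] + [[[[x1, x2], x4], x3], x5] - [[[[x1, x2], x4], x5], x3] + [[[[x1, x2], x5], x3], x4] + [[[[x1, x3], x5], x4], x2] - [[[[x1, x4], x3], x5], x2] + [[[[x1, x4], x5], x3], x2] - [[[[x1, x5], x3], x4], x2]

Left-normed coefficients sit on the x1-initial expansion words.
Composite bracket: [[x2, [x4, [x5, x3]]], x1]
The bracket unfolds into 16 signed words via [a, b] = ab - ba (2^4 = 16).
The x1-initial words carry the normal form:
  x1x2x3x5x4 appears with sign -1, giving the term -[[[[x1, x2], x3], x5], x4]
  x1x2x4x3x5 appears with sign +1, giving the term +[[[[x1, x2], x4], x3], x5]
  x1x2x4x5x3 appears with sign -1, giving the term -[[[[x1, x2], x4], x5], x3]
  x1x2x5x3x4 appears with sign +1, giving the term +[[[[x1, x2], x5], x3], x4]
  x1x3x5x4x2 appears with sign +1, giving the term +[[[[x1, x3], x5], x4], x2]
  x1x4x3x5x2 appears with sign -1, giving the term -[[[[x1, x4], x3], x5], x2]
  x1x4x5x3x2 appears with sign +1, giving the term +[[[[x1, x4], x5], x3], x2]
  x1x5x3x4x2 appears with sign -1, giving the term -[[[[x1, x5], x3], x4], x2]


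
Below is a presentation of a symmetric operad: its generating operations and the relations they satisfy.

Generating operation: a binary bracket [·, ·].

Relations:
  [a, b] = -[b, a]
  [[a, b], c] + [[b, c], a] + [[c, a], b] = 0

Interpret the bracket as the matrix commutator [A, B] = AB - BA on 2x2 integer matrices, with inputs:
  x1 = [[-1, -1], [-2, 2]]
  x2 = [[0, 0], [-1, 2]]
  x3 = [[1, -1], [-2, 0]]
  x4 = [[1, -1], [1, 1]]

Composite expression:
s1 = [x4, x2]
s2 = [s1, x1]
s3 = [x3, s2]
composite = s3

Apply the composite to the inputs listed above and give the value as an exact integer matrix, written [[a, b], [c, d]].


[[-26, -4], [-18, 26]]

[x4, x2] = [[1, -2], [-2, -1]]
[[x4, x2], x1] = [[2, -8], [10, -2]]
[x3, [[x4, x2], x1]] = [[-26, -4], [-18, 26]]


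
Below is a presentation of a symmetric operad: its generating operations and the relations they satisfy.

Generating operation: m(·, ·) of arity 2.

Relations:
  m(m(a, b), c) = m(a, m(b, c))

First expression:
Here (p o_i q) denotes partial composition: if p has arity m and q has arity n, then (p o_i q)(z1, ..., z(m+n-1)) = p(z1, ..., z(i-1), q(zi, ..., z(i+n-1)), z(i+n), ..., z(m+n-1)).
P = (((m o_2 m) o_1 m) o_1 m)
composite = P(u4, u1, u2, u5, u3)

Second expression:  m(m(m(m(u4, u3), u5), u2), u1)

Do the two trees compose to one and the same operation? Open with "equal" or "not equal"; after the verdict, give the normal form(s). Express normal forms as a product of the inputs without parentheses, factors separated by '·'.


not equal — first u4 · u1 · u2 · u5 · u3, second u4 · u3 · u5 · u2 · u1

Reducing the first expression gives u4 · u1 · u2 · u5 · u3
Reducing the second expression gives u4 · u3 · u5 · u2 · u1
Different reductions; not equal.


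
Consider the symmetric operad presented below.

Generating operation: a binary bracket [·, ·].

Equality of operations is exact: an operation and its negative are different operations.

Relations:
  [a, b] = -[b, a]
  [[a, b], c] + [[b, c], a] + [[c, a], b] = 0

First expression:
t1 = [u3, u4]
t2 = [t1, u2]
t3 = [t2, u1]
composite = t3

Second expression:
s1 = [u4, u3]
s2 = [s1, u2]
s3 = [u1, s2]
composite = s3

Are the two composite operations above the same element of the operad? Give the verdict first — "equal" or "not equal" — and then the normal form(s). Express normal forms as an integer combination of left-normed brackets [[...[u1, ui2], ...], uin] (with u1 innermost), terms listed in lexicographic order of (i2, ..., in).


equal — both sides give [[[u1, u2], u3], u4] - [[[u1, u2], u4], u3] - [[[u1, u3], u4], u2] + [[[u1, u4], u3], u2]


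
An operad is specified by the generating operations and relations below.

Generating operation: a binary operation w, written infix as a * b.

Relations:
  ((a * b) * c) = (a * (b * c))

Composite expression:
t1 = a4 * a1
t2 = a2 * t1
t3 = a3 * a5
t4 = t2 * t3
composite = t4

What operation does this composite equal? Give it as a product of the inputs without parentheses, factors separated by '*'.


a2 * a4 * a1 * a3 * a5

Every regrouping of w is equal, so read the a-inputs in written order.
(a4 * a1) unparenthesizes to a4 * a1
(a2 * (a4 * a1)) unparenthesizes to a2 * a4 * a1
(a3 * a5) unparenthesizes to a3 * a5
((a2 * (a4 * a1)) * (a3 * a5)) unparenthesizes to a2 * a4 * a1 * a3 * a5


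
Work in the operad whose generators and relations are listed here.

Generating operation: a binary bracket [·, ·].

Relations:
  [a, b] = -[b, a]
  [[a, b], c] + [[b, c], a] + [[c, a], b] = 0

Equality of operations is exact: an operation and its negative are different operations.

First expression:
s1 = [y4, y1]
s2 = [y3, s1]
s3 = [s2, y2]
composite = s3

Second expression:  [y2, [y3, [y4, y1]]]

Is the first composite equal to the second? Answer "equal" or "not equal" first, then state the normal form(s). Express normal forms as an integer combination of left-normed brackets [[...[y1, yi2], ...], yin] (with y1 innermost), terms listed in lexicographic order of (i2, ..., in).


The first composite normalizes to [[[y1, y4], y3], y2]
The second composite normalizes to -[[[y1, y4], y3], y2]
No match — not equal.

not equal; the first gives [[[y1, y4], y3], y2] and the second -[[[y1, y4], y3], y2]


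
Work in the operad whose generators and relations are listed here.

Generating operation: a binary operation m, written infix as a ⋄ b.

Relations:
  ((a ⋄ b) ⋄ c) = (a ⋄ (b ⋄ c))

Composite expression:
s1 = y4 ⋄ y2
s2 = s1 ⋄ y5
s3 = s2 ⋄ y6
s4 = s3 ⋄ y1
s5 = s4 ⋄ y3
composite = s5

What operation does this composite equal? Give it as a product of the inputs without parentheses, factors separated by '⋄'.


Every regrouping of m is equal, so read the y-inputs in written order.
(y4 ⋄ y2) reduces to y4 ⋄ y2
((y4 ⋄ y2) ⋄ y5) reduces to y4 ⋄ y2 ⋄ y5
(((y4 ⋄ y2) ⋄ y5) ⋄ y6) reduces to y4 ⋄ y2 ⋄ y5 ⋄ y6
((((y4 ⋄ y2) ⋄ y5) ⋄ y6) ⋄ y1) reduces to y4 ⋄ y2 ⋄ y5 ⋄ y6 ⋄ y1
(((((y4 ⋄ y2) ⋄ y5) ⋄ y6) ⋄ y1) ⋄ y3) reduces to y4 ⋄ y2 ⋄ y5 ⋄ y6 ⋄ y1 ⋄ y3

y4 ⋄ y2 ⋄ y5 ⋄ y6 ⋄ y1 ⋄ y3


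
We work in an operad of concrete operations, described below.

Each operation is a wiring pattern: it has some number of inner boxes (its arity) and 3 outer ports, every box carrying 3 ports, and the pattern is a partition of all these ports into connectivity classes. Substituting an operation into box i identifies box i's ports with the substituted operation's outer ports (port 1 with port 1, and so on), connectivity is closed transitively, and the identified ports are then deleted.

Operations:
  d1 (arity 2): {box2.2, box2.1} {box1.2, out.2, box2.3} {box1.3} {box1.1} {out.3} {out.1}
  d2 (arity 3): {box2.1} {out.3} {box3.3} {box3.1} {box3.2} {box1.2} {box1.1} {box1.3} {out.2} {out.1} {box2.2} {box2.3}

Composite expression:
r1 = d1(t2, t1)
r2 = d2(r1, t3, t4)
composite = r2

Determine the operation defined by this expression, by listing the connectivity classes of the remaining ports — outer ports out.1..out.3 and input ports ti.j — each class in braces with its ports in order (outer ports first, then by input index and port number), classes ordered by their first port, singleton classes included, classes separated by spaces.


{out.1} {out.2} {out.3} {t1.1, t1.2} {t1.3, t2.2} {t2.1} {t2.3} {t3.1} {t3.2} {t3.3} {t4.1} {t4.2} {t4.3}

Connectivity passes through glued d2-boundaries; trace each wire chain.
composing d1 on (t2, t1), with out.j its own outer ports: {out.1} {out.2, t1.3, t2.2} {out.3} {t1.1, t1.2} {t2.1} {t2.3}
composing d2 on (t2, t1, t3, t4), with out.j its own outer ports: {out.1} {out.2} {out.3} {t1.1, t1.2} {t1.3, t2.2} {t2.1} {t2.3} {t3.1} {t3.2} {t3.3} {t4.1} {t4.2} {t4.3}


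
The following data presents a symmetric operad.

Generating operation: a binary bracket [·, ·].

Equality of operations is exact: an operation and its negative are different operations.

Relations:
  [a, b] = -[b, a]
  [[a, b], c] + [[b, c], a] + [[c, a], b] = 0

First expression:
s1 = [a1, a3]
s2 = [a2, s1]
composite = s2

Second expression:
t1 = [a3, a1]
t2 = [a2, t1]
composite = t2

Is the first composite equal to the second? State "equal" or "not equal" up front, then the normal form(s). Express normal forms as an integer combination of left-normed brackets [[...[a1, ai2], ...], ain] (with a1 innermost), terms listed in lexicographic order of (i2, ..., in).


not equal; first: -[[a1, a3], a2]; second: [[a1, a3], a2]


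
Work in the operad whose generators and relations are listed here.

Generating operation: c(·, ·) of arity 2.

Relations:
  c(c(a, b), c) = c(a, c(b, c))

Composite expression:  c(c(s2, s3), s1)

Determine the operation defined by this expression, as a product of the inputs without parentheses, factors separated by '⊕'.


All parenthesizations of c agree; list the s-inputs left to right.
c(s2, s3) linearizes to s2 ⊕ s3
c(c(s2, s3), s1) linearizes to s2 ⊕ s3 ⊕ s1

s2 ⊕ s3 ⊕ s1


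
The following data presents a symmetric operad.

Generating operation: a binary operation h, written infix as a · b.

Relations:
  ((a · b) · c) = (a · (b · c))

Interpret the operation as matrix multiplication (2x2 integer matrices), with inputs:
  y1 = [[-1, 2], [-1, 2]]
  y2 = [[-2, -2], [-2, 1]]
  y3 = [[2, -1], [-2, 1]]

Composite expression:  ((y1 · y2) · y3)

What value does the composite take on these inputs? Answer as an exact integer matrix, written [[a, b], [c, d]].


[[-12, 6], [-12, 6]]


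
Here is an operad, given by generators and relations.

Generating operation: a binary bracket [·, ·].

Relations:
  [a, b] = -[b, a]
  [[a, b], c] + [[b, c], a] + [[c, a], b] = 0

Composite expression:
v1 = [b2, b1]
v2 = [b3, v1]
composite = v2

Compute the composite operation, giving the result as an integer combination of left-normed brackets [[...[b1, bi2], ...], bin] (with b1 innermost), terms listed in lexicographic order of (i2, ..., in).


[[b1, b2], b3]

Expand each bracket as ab - ba; the b1-initial words give the coefficients.
Composite bracket: [b3, [b2, b1]]
Expanding via [a, b] = ab - ba: 4 signed words (2^2 = 4).
Keep just the words that open with b1:
  from b1b2b3, sign +1: term +[[b1, b2], b3]


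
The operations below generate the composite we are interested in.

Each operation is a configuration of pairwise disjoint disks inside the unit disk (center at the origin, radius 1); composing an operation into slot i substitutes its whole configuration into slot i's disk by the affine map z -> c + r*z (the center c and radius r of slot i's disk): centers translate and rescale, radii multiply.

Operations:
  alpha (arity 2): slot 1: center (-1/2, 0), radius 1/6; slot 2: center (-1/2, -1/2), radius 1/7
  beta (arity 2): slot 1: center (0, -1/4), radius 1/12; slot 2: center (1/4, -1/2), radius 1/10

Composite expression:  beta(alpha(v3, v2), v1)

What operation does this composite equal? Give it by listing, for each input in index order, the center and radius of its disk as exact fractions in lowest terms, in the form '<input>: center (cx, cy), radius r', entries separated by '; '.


v1: center (1/4, -1/2), radius 1/10; v2: center (-1/24, -7/24), radius 1/84; v3: center (-1/24, -1/4), radius 1/72


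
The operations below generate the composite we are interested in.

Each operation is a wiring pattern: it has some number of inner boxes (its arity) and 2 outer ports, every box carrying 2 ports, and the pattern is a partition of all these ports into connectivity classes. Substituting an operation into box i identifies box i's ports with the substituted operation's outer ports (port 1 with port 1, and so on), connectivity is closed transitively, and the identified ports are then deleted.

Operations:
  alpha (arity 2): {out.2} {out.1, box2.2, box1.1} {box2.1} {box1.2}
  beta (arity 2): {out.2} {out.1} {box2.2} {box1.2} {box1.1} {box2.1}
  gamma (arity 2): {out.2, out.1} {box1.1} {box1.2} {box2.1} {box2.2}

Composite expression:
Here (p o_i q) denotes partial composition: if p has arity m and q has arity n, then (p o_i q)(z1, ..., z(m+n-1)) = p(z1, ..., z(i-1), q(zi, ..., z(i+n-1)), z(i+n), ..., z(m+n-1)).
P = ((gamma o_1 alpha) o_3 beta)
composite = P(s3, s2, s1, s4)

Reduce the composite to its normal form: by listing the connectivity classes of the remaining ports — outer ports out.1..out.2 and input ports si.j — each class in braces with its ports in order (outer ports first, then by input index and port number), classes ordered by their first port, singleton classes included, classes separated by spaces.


{out.1, out.2} {s1.1} {s1.2} {s2.1} {s2.2, s3.1} {s3.2} {s4.1} {s4.2}


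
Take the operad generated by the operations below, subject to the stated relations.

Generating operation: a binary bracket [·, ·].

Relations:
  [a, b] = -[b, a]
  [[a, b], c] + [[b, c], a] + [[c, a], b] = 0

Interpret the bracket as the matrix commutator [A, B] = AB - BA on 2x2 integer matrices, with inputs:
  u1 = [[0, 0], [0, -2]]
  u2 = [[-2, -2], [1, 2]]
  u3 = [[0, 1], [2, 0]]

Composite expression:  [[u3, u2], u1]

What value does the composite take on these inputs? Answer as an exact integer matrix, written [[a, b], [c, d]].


[[0, -8], [-16, 0]]

[u3, u2] = [[5, 4], [-8, -5]]
[[u3, u2], u1] = [[0, -8], [-16, 0]]


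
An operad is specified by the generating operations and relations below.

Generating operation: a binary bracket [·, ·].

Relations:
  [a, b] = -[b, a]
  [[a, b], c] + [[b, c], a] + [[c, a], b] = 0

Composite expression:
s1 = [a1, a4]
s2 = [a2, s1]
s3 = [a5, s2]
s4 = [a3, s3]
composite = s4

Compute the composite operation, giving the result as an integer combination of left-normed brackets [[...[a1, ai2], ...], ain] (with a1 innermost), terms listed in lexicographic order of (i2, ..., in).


Antisymmetry and Jacobi reduce to a1-anchored left-normed brackets.
Composite bracket: [a3, [a5, [a2, [a1, a4]]]]
Full expansion: 16 signed words from ab - ba (2^4 = 16).
Only words starting with a1 matter:
  word a1a4a2a5a3 has sign -1, contributing -[[[[a1, a4], a2], a5], a3]

-[[[[a1, a4], a2], a5], a3]


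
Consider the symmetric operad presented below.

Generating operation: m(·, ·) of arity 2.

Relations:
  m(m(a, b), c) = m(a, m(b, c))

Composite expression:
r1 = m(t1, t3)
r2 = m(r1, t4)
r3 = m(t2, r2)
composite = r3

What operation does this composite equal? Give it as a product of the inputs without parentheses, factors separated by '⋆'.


t2 ⋆ t1 ⋆ t3 ⋆ t4

Key point: m is associative — brackets drop, the t-order remains.
m(t1, t3) reduces to t1 ⋆ t3
m(m(t1, t3), t4) reduces to t1 ⋆ t3 ⋆ t4
m(t2, m(m(t1, t3), t4)) reduces to t2 ⋆ t1 ⋆ t3 ⋆ t4


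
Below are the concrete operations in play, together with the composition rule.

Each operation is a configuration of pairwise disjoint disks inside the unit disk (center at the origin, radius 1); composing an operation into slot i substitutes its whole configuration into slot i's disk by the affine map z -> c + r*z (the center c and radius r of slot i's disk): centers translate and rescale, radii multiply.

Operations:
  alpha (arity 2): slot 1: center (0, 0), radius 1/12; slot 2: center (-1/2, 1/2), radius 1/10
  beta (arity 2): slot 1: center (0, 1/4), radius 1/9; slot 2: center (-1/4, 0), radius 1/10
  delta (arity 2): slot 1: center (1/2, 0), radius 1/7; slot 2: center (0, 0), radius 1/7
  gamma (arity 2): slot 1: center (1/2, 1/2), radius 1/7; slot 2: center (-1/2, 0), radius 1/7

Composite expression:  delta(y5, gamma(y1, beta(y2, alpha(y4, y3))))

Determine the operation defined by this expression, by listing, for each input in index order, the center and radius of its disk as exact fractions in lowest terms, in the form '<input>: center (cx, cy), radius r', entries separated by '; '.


Affine substitution under delta: radii multiply and y-centers shift.
y5 passes through 1 substitution, ending at center (1/2, 0), radius 1/7
y1 passes through 2 substitutions, ending at center (1/14, 1/14), radius 1/49
y2 passes through 3 substitutions, ending at center (-1/14, 1/196), radius 1/441
y4 passes through 4 substitutions, ending at center (-15/196, 0), radius 1/5880
y3 passes through 4 substitutions, ending at center (-19/245, 1/980), radius 1/4900

y1: center (1/14, 1/14), radius 1/49; y2: center (-1/14, 1/196), radius 1/441; y3: center (-19/245, 1/980), radius 1/4900; y4: center (-15/196, 0), radius 1/5880; y5: center (1/2, 0), radius 1/7


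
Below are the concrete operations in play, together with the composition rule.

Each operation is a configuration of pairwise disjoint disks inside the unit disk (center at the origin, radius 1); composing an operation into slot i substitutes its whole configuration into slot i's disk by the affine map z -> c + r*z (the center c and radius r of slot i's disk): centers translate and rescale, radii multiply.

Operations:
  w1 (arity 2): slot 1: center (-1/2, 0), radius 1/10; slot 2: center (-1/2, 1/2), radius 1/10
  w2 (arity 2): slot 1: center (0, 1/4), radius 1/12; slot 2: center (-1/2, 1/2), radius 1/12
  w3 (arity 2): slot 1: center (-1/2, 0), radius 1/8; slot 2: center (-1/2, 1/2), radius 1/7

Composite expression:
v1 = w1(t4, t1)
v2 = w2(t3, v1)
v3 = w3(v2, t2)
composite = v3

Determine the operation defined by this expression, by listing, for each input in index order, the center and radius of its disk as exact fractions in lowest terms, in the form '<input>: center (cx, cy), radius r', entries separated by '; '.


t1: center (-109/192, 13/192), radius 1/960; t2: center (-1/2, 1/2), radius 1/7; t3: center (-1/2, 1/32), radius 1/96; t4: center (-109/192, 1/16), radius 1/960

Nesting under w3 composes maps z -> c + r*z down each t-path.
t3: after 2 affine steps, its disk has center (-1/2, 1/32), radius 1/96
t4: after 3 affine steps, its disk has center (-109/192, 1/16), radius 1/960
t1: after 3 affine steps, its disk has center (-109/192, 13/192), radius 1/960
t2: after 1 affine step, its disk has center (-1/2, 1/2), radius 1/7


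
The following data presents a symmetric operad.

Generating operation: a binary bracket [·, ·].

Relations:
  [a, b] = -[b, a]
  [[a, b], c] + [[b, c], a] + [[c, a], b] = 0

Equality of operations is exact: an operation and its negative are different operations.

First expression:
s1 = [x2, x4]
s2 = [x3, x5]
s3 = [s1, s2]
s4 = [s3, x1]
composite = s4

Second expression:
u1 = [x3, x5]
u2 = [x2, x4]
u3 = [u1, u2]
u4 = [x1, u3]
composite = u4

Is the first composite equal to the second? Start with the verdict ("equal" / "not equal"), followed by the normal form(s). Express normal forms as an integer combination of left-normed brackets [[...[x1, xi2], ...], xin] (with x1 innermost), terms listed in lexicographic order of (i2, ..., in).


equal; both compose to -[[[[x1, x2], x4], x3], x5] + [[[[x1, x2], x4], x5], x3] + [[[[x1, x3], x5], x2], x4] - [[[[x1, x3], x5], x4], x2] + [[[[x1, x4], x2], x3], x5] - [[[[x1, x4], x2], x5], x3] - [[[[x1, x5], x3], x2], x4] + [[[[x1, x5], x3], x4], x2]

In normal form, the first expression is -[[[[x1, x2], x4], x3], x5] + [[[[x1, x2], x4], x5], x3] + [[[[x1, x3], x5], x2], x4] - [[[[x1, x3], x5], x4], x2] + [[[[x1, x4], x2], x3], x5] - [[[[x1, x4], x2], x5], x3] - [[[[x1, x5], x3], x2], x4] + [[[[x1, x5], x3], x4], x2]
In normal form, the second expression is -[[[[x1, x2], x4], x3], x5] + [[[[x1, x2], x4], x5], x3] + [[[[x1, x3], x5], x2], x4] - [[[[x1, x3], x5], x4], x2] + [[[[x1, x4], x2], x3], x5] - [[[[x1, x4], x2], x5], x3] - [[[[x1, x5], x3], x2], x4] + [[[[x1, x5], x3], x4], x2]
The forms coincide; equal.


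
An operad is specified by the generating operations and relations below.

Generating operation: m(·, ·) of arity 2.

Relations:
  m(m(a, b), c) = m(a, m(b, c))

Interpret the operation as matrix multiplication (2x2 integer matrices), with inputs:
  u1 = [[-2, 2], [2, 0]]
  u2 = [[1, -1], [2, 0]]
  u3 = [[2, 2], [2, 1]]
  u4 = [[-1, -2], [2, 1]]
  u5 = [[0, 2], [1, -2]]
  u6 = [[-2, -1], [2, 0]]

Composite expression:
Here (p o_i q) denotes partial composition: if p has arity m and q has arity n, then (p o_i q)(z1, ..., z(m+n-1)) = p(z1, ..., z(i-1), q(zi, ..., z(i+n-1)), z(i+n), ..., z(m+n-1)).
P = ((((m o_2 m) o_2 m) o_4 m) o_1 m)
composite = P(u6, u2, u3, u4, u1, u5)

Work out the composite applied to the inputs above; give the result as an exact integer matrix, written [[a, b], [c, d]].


[[-16, 72], [8, -24]]

m(u6, u2) = [[-4, 2], [2, -2]]
m(u3, u4) = [[2, -2], [0, -3]]
m(u1, u5) = [[2, -8], [0, 4]]
m(m(u3, u4), m(u1, u5)) = [[4, -24], [0, -12]]
m(m(u6, u2), m(m(u3, u4), m(u1, u5))) = [[-16, 72], [8, -24]]


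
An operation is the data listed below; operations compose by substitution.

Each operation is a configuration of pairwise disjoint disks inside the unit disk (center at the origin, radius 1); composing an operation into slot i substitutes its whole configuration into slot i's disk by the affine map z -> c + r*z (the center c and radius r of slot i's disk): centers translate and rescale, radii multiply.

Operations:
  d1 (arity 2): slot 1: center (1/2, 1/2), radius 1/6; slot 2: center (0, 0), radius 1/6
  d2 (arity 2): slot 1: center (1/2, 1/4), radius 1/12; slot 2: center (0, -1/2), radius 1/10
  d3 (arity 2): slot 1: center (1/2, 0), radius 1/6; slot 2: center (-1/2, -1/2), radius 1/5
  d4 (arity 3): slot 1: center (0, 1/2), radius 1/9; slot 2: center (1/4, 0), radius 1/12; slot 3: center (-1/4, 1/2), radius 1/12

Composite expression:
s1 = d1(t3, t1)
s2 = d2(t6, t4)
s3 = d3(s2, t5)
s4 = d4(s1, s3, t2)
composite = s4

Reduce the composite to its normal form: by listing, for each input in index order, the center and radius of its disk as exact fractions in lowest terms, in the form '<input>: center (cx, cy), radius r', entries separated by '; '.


t1: center (0, 1/2), radius 1/54; t2: center (-1/4, 1/2), radius 1/12; t3: center (1/18, 5/9), radius 1/54; t4: center (7/24, -1/144), radius 1/720; t5: center (5/24, -1/24), radius 1/60; t6: center (43/144, 1/288), radius 1/864


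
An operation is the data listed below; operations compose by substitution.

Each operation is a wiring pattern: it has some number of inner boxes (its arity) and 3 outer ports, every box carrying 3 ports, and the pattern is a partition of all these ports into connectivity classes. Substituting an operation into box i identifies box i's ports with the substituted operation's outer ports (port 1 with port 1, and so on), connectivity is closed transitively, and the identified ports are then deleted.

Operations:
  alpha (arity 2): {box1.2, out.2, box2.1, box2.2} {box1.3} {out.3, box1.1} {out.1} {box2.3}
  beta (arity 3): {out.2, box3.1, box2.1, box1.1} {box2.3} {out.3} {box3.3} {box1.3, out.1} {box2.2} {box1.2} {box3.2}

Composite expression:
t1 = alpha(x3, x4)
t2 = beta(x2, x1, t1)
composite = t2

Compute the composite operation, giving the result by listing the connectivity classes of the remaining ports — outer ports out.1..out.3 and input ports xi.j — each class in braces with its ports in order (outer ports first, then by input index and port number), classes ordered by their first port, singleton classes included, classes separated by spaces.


{out.1, x2.3} {out.2, x1.1, x2.1} {out.3} {x1.2} {x1.3} {x2.2} {x3.1} {x3.2, x4.1, x4.2} {x3.3} {x4.3}


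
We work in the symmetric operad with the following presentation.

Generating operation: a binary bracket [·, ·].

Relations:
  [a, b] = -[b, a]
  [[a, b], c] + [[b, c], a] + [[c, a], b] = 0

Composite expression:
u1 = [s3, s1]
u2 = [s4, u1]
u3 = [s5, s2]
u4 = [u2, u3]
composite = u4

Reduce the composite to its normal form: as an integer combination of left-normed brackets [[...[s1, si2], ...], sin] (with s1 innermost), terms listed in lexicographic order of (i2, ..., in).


-[[[[s1, s3], s4], s2], s5] + [[[[s1, s3], s4], s5], s2]

A multilinear Lie element is pinned by s1-initial words (s1 innermost).
Composite bracket: [[s4, [s3, s1]], [s5, s2]]
Full expansion: 16 signed words from ab - ba (2^4 = 16).
Only words starting with s1 matter:
  sign of s1s3s4s2s5 is -1, so it contributes -[[[[s1, s3], s4], s2], s5]
  sign of s1s3s4s5s2 is +1, so it contributes +[[[[s1, s3], s4], s5], s2]


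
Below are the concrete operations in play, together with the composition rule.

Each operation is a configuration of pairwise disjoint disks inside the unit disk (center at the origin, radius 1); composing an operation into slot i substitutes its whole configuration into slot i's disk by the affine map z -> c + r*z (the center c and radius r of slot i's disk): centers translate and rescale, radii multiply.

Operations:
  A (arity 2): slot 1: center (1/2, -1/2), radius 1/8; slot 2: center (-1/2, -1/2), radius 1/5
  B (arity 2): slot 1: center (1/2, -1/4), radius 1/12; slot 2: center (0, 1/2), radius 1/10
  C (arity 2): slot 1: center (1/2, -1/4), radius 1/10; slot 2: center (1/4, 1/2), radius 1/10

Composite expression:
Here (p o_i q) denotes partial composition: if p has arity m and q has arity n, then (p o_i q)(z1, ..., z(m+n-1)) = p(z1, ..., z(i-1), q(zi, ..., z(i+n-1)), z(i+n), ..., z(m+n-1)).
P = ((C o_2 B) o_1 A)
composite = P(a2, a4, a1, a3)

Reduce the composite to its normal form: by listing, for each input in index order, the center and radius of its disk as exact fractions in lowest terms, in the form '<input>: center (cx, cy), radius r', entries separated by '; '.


Nesting under C composes maps z -> c + r*z down each a-path.
a2 passes through 2 substitutions, ending at center (11/20, -3/10), radius 1/80
a4 passes through 2 substitutions, ending at center (9/20, -3/10), radius 1/50
a1 passes through 2 substitutions, ending at center (3/10, 19/40), radius 1/120
a3 passes through 2 substitutions, ending at center (1/4, 11/20), radius 1/100

a1: center (3/10, 19/40), radius 1/120; a2: center (11/20, -3/10), radius 1/80; a3: center (1/4, 11/20), radius 1/100; a4: center (9/20, -3/10), radius 1/50


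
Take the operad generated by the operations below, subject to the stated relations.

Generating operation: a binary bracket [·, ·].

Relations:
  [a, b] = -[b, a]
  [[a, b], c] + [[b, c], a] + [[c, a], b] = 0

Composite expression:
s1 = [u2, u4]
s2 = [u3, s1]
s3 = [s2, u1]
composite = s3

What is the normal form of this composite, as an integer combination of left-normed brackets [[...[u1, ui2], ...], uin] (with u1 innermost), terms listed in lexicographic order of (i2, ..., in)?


[[[u1, u2], u4], u3] - [[[u1, u3], u2], u4] + [[[u1, u3], u4], u2] - [[[u1, u4], u2], u3]

Skip Jacobi rewriting: expand, keep u1-initial words, read off terms.
Composite bracket: [[u3, [u2, u4]], u1]
The bracket unfolds into 8 signed words via [a, b] = ab - ba (2^3 = 8).
Words beginning with u1 determine it all:
  u1u2u4u3 (sign +1) contributes +[[[u1, u2], u4], u3]
  u1u3u2u4 (sign -1) contributes -[[[u1, u3], u2], u4]
  u1u3u4u2 (sign +1) contributes +[[[u1, u3], u4], u2]
  u1u4u2u3 (sign -1) contributes -[[[u1, u4], u2], u3]
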